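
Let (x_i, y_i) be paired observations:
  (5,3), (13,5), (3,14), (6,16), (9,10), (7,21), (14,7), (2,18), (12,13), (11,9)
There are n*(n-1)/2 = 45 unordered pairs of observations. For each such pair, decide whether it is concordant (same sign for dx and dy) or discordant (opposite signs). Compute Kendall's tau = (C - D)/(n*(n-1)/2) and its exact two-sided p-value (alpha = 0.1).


Step 1: Enumerate the 45 unordered pairs (i,j) with i<j and classify each by sign(x_j-x_i) * sign(y_j-y_i).
  (1,2):dx=+8,dy=+2->C; (1,3):dx=-2,dy=+11->D; (1,4):dx=+1,dy=+13->C; (1,5):dx=+4,dy=+7->C
  (1,6):dx=+2,dy=+18->C; (1,7):dx=+9,dy=+4->C; (1,8):dx=-3,dy=+15->D; (1,9):dx=+7,dy=+10->C
  (1,10):dx=+6,dy=+6->C; (2,3):dx=-10,dy=+9->D; (2,4):dx=-7,dy=+11->D; (2,5):dx=-4,dy=+5->D
  (2,6):dx=-6,dy=+16->D; (2,7):dx=+1,dy=+2->C; (2,8):dx=-11,dy=+13->D; (2,9):dx=-1,dy=+8->D
  (2,10):dx=-2,dy=+4->D; (3,4):dx=+3,dy=+2->C; (3,5):dx=+6,dy=-4->D; (3,6):dx=+4,dy=+7->C
  (3,7):dx=+11,dy=-7->D; (3,8):dx=-1,dy=+4->D; (3,9):dx=+9,dy=-1->D; (3,10):dx=+8,dy=-5->D
  (4,5):dx=+3,dy=-6->D; (4,6):dx=+1,dy=+5->C; (4,7):dx=+8,dy=-9->D; (4,8):dx=-4,dy=+2->D
  (4,9):dx=+6,dy=-3->D; (4,10):dx=+5,dy=-7->D; (5,6):dx=-2,dy=+11->D; (5,7):dx=+5,dy=-3->D
  (5,8):dx=-7,dy=+8->D; (5,9):dx=+3,dy=+3->C; (5,10):dx=+2,dy=-1->D; (6,7):dx=+7,dy=-14->D
  (6,8):dx=-5,dy=-3->C; (6,9):dx=+5,dy=-8->D; (6,10):dx=+4,dy=-12->D; (7,8):dx=-12,dy=+11->D
  (7,9):dx=-2,dy=+6->D; (7,10):dx=-3,dy=+2->D; (8,9):dx=+10,dy=-5->D; (8,10):dx=+9,dy=-9->D
  (9,10):dx=-1,dy=-4->C
Step 2: C = 14, D = 31, total pairs = 45.
Step 3: tau = (C - D)/(n(n-1)/2) = (14 - 31)/45 = -0.377778.
Step 4: Exact two-sided p-value (enumerate n! = 3628800 permutations of y under H0): p = 0.155742.
Step 5: alpha = 0.1. fail to reject H0.

tau_b = -0.3778 (C=14, D=31), p = 0.155742, fail to reject H0.


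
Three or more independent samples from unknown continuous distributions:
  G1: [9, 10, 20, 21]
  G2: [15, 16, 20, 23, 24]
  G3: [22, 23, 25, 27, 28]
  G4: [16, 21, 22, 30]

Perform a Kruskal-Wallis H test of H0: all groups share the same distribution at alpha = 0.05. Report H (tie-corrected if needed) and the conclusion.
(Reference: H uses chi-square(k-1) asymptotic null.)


Step 1: Combine all N = 18 observations and assign midranks.
sorted (value, group, rank): (9,G1,1), (10,G1,2), (15,G2,3), (16,G2,4.5), (16,G4,4.5), (20,G1,6.5), (20,G2,6.5), (21,G1,8.5), (21,G4,8.5), (22,G3,10.5), (22,G4,10.5), (23,G2,12.5), (23,G3,12.5), (24,G2,14), (25,G3,15), (27,G3,16), (28,G3,17), (30,G4,18)
Step 2: Sum ranks within each group.
R_1 = 18 (n_1 = 4)
R_2 = 40.5 (n_2 = 5)
R_3 = 71 (n_3 = 5)
R_4 = 41.5 (n_4 = 4)
Step 3: H = 12/(N(N+1)) * sum(R_i^2/n_i) - 3(N+1)
     = 12/(18*19) * (18^2/4 + 40.5^2/5 + 71^2/5 + 41.5^2/4) - 3*19
     = 0.035088 * 1847.81 - 57
     = 7.835526.
Step 4: Ties present; correction factor C = 1 - 30/(18^3 - 18) = 0.994840. Corrected H = 7.835526 / 0.994840 = 7.876167.
Step 5: Under H0, H ~ chi^2(3); p-value = 0.048642.
Step 6: alpha = 0.05. reject H0.

H = 7.8762, df = 3, p = 0.048642, reject H0.


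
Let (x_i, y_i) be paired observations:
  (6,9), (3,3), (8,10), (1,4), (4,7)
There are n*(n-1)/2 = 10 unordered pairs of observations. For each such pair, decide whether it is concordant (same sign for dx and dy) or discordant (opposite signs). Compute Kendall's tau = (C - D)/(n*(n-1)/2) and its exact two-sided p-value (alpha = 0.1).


Step 1: Enumerate the 10 unordered pairs (i,j) with i<j and classify each by sign(x_j-x_i) * sign(y_j-y_i).
  (1,2):dx=-3,dy=-6->C; (1,3):dx=+2,dy=+1->C; (1,4):dx=-5,dy=-5->C; (1,5):dx=-2,dy=-2->C
  (2,3):dx=+5,dy=+7->C; (2,4):dx=-2,dy=+1->D; (2,5):dx=+1,dy=+4->C; (3,4):dx=-7,dy=-6->C
  (3,5):dx=-4,dy=-3->C; (4,5):dx=+3,dy=+3->C
Step 2: C = 9, D = 1, total pairs = 10.
Step 3: tau = (C - D)/(n(n-1)/2) = (9 - 1)/10 = 0.800000.
Step 4: Exact two-sided p-value (enumerate n! = 120 permutations of y under H0): p = 0.083333.
Step 5: alpha = 0.1. reject H0.

tau_b = 0.8000 (C=9, D=1), p = 0.083333, reject H0.


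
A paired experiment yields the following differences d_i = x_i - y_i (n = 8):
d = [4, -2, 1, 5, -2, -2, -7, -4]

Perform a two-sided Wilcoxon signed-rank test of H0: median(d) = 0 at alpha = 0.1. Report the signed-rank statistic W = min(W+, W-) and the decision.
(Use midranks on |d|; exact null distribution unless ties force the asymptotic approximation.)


Step 1: Drop any zero differences (none here) and take |d_i|.
|d| = [4, 2, 1, 5, 2, 2, 7, 4]
Step 2: Midrank |d_i| (ties get averaged ranks).
ranks: |4|->5.5, |2|->3, |1|->1, |5|->7, |2|->3, |2|->3, |7|->8, |4|->5.5
Step 3: Attach original signs; sum ranks with positive sign and with negative sign.
W+ = 5.5 + 1 + 7 = 13.5
W- = 3 + 3 + 3 + 8 + 5.5 = 22.5
(Check: W+ + W- = 36 should equal n(n+1)/2 = 36.)
Step 4: Test statistic W = min(W+, W-) = 13.5.
Step 5: Ties in |d|, so use the tie-corrected normal approximation.
        E[W] = n(n+1)/4 = 8*9/4 = 18.
        Tie groups: |d|=2 (t=3), |d|=4 (t=2); sum(t^3 - t) = 30.
        Var[W] = n(n+1)(2n+1)/24 - sum(t^3-t)/48 = 1224/24 - 30/48 = 50.375.
        z = (W - E[W]) / sqrt(Var[W]) = (13.5 - 18) / 7.0975 = -0.6340.
        Two-sided p = 2*Phi(z) = 0.526066.
Step 6: alpha = 0.1. fail to reject H0.

W+ = 13.5, W- = 22.5, W = min = 13.5, p = 0.526066, fail to reject H0.


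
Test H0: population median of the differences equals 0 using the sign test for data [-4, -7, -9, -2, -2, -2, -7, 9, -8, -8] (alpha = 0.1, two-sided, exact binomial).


Step 1: Discard zero differences. Original n = 10; n_eff = number of nonzero differences = 10.
Nonzero differences (with sign): -4, -7, -9, -2, -2, -2, -7, +9, -8, -8
Step 2: Count signs: positive = 1, negative = 9.
Step 3: Under H0: P(positive) = 0.5, so the number of positives S ~ Bin(10, 0.5).
Step 4: Two-sided exact p-value = sum of Bin(10,0.5) probabilities at or below the observed probability = 0.021484.
Step 5: alpha = 0.1. reject H0.

n_eff = 10, pos = 1, neg = 9, p = 0.021484, reject H0.


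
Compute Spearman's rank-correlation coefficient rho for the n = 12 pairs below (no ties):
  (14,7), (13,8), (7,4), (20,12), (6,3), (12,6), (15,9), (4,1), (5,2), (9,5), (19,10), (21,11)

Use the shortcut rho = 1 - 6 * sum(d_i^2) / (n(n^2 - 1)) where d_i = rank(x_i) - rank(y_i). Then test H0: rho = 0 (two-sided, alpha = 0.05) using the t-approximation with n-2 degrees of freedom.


Step 1: Rank x and y separately (midranks; no ties here).
rank(x): 14->8, 13->7, 7->4, 20->11, 6->3, 12->6, 15->9, 4->1, 5->2, 9->5, 19->10, 21->12
rank(y): 7->7, 8->8, 4->4, 12->12, 3->3, 6->6, 9->9, 1->1, 2->2, 5->5, 10->10, 11->11
Step 2: d_i = R_x(i) - R_y(i); compute d_i^2.
  (8-7)^2=1, (7-8)^2=1, (4-4)^2=0, (11-12)^2=1, (3-3)^2=0, (6-6)^2=0, (9-9)^2=0, (1-1)^2=0, (2-2)^2=0, (5-5)^2=0, (10-10)^2=0, (12-11)^2=1
sum(d^2) = 4.
Step 3: rho = 1 - 6*4 / (12*(12^2 - 1)) = 1 - 24/1716 = 0.986014.
Step 4: Under H0, t = rho * sqrt((n-2)/(1-rho^2)) = 18.7088 ~ t(10).
Step 5: Two-sided p-value from the t-distribution with 10 df = 0.000000.
Step 6: alpha = 0.05. reject H0.

rho = 0.9860, p = 0.000000, reject H0 at alpha = 0.05.


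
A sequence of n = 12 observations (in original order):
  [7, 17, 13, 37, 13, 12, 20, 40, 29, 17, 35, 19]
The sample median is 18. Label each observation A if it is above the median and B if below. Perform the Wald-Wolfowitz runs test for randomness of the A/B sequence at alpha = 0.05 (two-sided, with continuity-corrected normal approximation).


Step 1: Compute median = 18; label A = above, B = below.
Labels in order: BBBABBAAABAA  (n_A = 6, n_B = 6)
Step 2: Count runs R = 6.
Step 3: Under H0 (random ordering), E[R] = 2*n_A*n_B/(n_A+n_B) + 1 = 2*6*6/12 + 1 = 7.0000.
        Var[R] = 2*n_A*n_B*(2*n_A*n_B - n_A - n_B) / ((n_A+n_B)^2 * (n_A+n_B-1)) = 4320/1584 = 2.7273.
        SD[R] = 1.6514.
Step 4: Continuity-corrected z = (R + 0.5 - E[R]) / SD[R] = (6 + 0.5 - 7.0000) / 1.6514 = -0.3028.
Step 5: Two-sided p-value via normal approximation = 2*(1 - Phi(|z|)) = 0.762069.
Step 6: alpha = 0.05. fail to reject H0.

R = 6, z = -0.3028, p = 0.762069, fail to reject H0.


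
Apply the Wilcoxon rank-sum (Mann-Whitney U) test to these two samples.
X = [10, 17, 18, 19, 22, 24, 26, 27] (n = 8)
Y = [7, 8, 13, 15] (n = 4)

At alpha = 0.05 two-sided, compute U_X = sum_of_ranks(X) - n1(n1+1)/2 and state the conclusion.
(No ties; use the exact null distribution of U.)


Step 1: Combine and sort all 12 observations; assign midranks.
sorted (value, group): (7,Y), (8,Y), (10,X), (13,Y), (15,Y), (17,X), (18,X), (19,X), (22,X), (24,X), (26,X), (27,X)
ranks: 7->1, 8->2, 10->3, 13->4, 15->5, 17->6, 18->7, 19->8, 22->9, 24->10, 26->11, 27->12
Step 2: Rank sum for X: R1 = 3 + 6 + 7 + 8 + 9 + 10 + 11 + 12 = 66.
Step 3: U_X = R1 - n1(n1+1)/2 = 66 - 8*9/2 = 66 - 36 = 30.
       U_Y = n1*n2 - U_X = 32 - 30 = 2.
Step 4: No ties, so the exact null distribution of U (based on enumerating the C(12,8) = 495 equally likely rank assignments) gives the two-sided p-value.
Step 5: p-value = 0.016162; compare to alpha = 0.05. reject H0.

U_X = 30, p = 0.016162, reject H0 at alpha = 0.05.


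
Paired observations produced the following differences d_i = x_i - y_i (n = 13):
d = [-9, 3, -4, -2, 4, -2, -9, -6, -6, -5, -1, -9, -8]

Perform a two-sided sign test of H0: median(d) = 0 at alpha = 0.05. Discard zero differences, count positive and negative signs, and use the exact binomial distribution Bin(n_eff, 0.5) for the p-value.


Step 1: Discard zero differences. Original n = 13; n_eff = number of nonzero differences = 13.
Nonzero differences (with sign): -9, +3, -4, -2, +4, -2, -9, -6, -6, -5, -1, -9, -8
Step 2: Count signs: positive = 2, negative = 11.
Step 3: Under H0: P(positive) = 0.5, so the number of positives S ~ Bin(13, 0.5).
Step 4: Two-sided exact p-value = sum of Bin(13,0.5) probabilities at or below the observed probability = 0.022461.
Step 5: alpha = 0.05. reject H0.

n_eff = 13, pos = 2, neg = 11, p = 0.022461, reject H0.


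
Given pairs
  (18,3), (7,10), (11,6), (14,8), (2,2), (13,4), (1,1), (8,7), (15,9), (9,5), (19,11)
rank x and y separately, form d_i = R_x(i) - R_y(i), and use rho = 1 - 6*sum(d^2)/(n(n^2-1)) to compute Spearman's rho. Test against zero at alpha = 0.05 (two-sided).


Step 1: Rank x and y separately (midranks; no ties here).
rank(x): 18->10, 7->3, 11->6, 14->8, 2->2, 13->7, 1->1, 8->4, 15->9, 9->5, 19->11
rank(y): 3->3, 10->10, 6->6, 8->8, 2->2, 4->4, 1->1, 7->7, 9->9, 5->5, 11->11
Step 2: d_i = R_x(i) - R_y(i); compute d_i^2.
  (10-3)^2=49, (3-10)^2=49, (6-6)^2=0, (8-8)^2=0, (2-2)^2=0, (7-4)^2=9, (1-1)^2=0, (4-7)^2=9, (9-9)^2=0, (5-5)^2=0, (11-11)^2=0
sum(d^2) = 116.
Step 3: rho = 1 - 6*116 / (11*(11^2 - 1)) = 1 - 696/1320 = 0.472727.
Step 4: Under H0, t = rho * sqrt((n-2)/(1-rho^2)) = 1.6094 ~ t(9).
Step 5: Two-sided p-value from the t-distribution with 9 df = 0.141999.
Step 6: alpha = 0.05. fail to reject H0.

rho = 0.4727, p = 0.141999, fail to reject H0 at alpha = 0.05.


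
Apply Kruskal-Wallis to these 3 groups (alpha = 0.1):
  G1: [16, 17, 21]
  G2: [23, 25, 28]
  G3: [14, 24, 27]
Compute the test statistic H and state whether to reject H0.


Step 1: Combine all N = 9 observations and assign midranks.
sorted (value, group, rank): (14,G3,1), (16,G1,2), (17,G1,3), (21,G1,4), (23,G2,5), (24,G3,6), (25,G2,7), (27,G3,8), (28,G2,9)
Step 2: Sum ranks within each group.
R_1 = 9 (n_1 = 3)
R_2 = 21 (n_2 = 3)
R_3 = 15 (n_3 = 3)
Step 3: H = 12/(N(N+1)) * sum(R_i^2/n_i) - 3(N+1)
     = 12/(9*10) * (9^2/3 + 21^2/3 + 15^2/3) - 3*10
     = 0.133333 * 249 - 30
     = 3.200000.
Step 4: No ties, so H is used without correction.
Step 5: Under H0, H ~ chi^2(2); p-value = 0.201897.
Step 6: alpha = 0.1. fail to reject H0.

H = 3.2000, df = 2, p = 0.201897, fail to reject H0.


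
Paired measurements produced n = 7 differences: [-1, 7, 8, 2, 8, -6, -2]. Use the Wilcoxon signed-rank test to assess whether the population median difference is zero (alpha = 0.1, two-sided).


Step 1: Drop any zero differences (none here) and take |d_i|.
|d| = [1, 7, 8, 2, 8, 6, 2]
Step 2: Midrank |d_i| (ties get averaged ranks).
ranks: |1|->1, |7|->5, |8|->6.5, |2|->2.5, |8|->6.5, |6|->4, |2|->2.5
Step 3: Attach original signs; sum ranks with positive sign and with negative sign.
W+ = 5 + 6.5 + 2.5 + 6.5 = 20.5
W- = 1 + 4 + 2.5 = 7.5
(Check: W+ + W- = 28 should equal n(n+1)/2 = 28.)
Step 4: Test statistic W = min(W+, W-) = 7.5.
Step 5: Ties in |d|, so use the tie-corrected normal approximation.
        E[W] = n(n+1)/4 = 7*8/4 = 14.
        Tie groups: |d|=2 (t=2), |d|=8 (t=2); sum(t^3 - t) = 12.
        Var[W] = n(n+1)(2n+1)/24 - sum(t^3-t)/48 = 840/24 - 12/48 = 34.75.
        z = (W - E[W]) / sqrt(Var[W]) = (7.5 - 14) / 5.8949 = -1.1026.
        Two-sided p = 2*Phi(z) = 0.270181.
Step 6: alpha = 0.1. fail to reject H0.

W+ = 20.5, W- = 7.5, W = min = 7.5, p = 0.270181, fail to reject H0.


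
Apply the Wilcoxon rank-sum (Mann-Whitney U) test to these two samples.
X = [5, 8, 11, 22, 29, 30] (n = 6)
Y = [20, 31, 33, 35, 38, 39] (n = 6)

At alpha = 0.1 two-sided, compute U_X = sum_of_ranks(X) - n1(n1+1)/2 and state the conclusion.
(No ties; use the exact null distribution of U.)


Step 1: Combine and sort all 12 observations; assign midranks.
sorted (value, group): (5,X), (8,X), (11,X), (20,Y), (22,X), (29,X), (30,X), (31,Y), (33,Y), (35,Y), (38,Y), (39,Y)
ranks: 5->1, 8->2, 11->3, 20->4, 22->5, 29->6, 30->7, 31->8, 33->9, 35->10, 38->11, 39->12
Step 2: Rank sum for X: R1 = 1 + 2 + 3 + 5 + 6 + 7 = 24.
Step 3: U_X = R1 - n1(n1+1)/2 = 24 - 6*7/2 = 24 - 21 = 3.
       U_Y = n1*n2 - U_X = 36 - 3 = 33.
Step 4: No ties, so the exact null distribution of U (based on enumerating the C(12,6) = 924 equally likely rank assignments) gives the two-sided p-value.
Step 5: p-value = 0.015152; compare to alpha = 0.1. reject H0.

U_X = 3, p = 0.015152, reject H0 at alpha = 0.1.


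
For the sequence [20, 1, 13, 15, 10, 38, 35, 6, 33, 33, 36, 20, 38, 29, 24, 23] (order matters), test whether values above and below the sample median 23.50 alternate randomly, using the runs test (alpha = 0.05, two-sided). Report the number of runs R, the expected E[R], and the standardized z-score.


Step 1: Compute median = 23.50; label A = above, B = below.
Labels in order: BBBBBAABAAABAAAB  (n_A = 8, n_B = 8)
Step 2: Count runs R = 7.
Step 3: Under H0 (random ordering), E[R] = 2*n_A*n_B/(n_A+n_B) + 1 = 2*8*8/16 + 1 = 9.0000.
        Var[R] = 2*n_A*n_B*(2*n_A*n_B - n_A - n_B) / ((n_A+n_B)^2 * (n_A+n_B-1)) = 14336/3840 = 3.7333.
        SD[R] = 1.9322.
Step 4: Continuity-corrected z = (R + 0.5 - E[R]) / SD[R] = (7 + 0.5 - 9.0000) / 1.9322 = -0.7763.
Step 5: Two-sided p-value via normal approximation = 2*(1 - Phi(|z|)) = 0.437558.
Step 6: alpha = 0.05. fail to reject H0.

R = 7, z = -0.7763, p = 0.437558, fail to reject H0.


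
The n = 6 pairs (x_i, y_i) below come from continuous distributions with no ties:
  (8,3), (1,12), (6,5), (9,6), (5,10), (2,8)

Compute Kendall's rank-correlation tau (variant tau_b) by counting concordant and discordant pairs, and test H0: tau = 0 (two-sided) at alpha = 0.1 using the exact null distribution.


Step 1: Enumerate the 15 unordered pairs (i,j) with i<j and classify each by sign(x_j-x_i) * sign(y_j-y_i).
  (1,2):dx=-7,dy=+9->D; (1,3):dx=-2,dy=+2->D; (1,4):dx=+1,dy=+3->C; (1,5):dx=-3,dy=+7->D
  (1,6):dx=-6,dy=+5->D; (2,3):dx=+5,dy=-7->D; (2,4):dx=+8,dy=-6->D; (2,5):dx=+4,dy=-2->D
  (2,6):dx=+1,dy=-4->D; (3,4):dx=+3,dy=+1->C; (3,5):dx=-1,dy=+5->D; (3,6):dx=-4,dy=+3->D
  (4,5):dx=-4,dy=+4->D; (4,6):dx=-7,dy=+2->D; (5,6):dx=-3,dy=-2->C
Step 2: C = 3, D = 12, total pairs = 15.
Step 3: tau = (C - D)/(n(n-1)/2) = (3 - 12)/15 = -0.600000.
Step 4: Exact two-sided p-value (enumerate n! = 720 permutations of y under H0): p = 0.136111.
Step 5: alpha = 0.1. fail to reject H0.

tau_b = -0.6000 (C=3, D=12), p = 0.136111, fail to reject H0.


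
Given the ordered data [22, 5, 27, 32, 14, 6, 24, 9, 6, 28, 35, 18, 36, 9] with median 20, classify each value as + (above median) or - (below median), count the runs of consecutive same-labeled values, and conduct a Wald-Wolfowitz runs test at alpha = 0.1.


Step 1: Compute median = 20; label A = above, B = below.
Labels in order: ABAABBABBAABAB  (n_A = 7, n_B = 7)
Step 2: Count runs R = 10.
Step 3: Under H0 (random ordering), E[R] = 2*n_A*n_B/(n_A+n_B) + 1 = 2*7*7/14 + 1 = 8.0000.
        Var[R] = 2*n_A*n_B*(2*n_A*n_B - n_A - n_B) / ((n_A+n_B)^2 * (n_A+n_B-1)) = 8232/2548 = 3.2308.
        SD[R] = 1.7974.
Step 4: Continuity-corrected z = (R - 0.5 - E[R]) / SD[R] = (10 - 0.5 - 8.0000) / 1.7974 = 0.8345.
Step 5: Two-sided p-value via normal approximation = 2*(1 - Phi(|z|)) = 0.403986.
Step 6: alpha = 0.1. fail to reject H0.

R = 10, z = 0.8345, p = 0.403986, fail to reject H0.


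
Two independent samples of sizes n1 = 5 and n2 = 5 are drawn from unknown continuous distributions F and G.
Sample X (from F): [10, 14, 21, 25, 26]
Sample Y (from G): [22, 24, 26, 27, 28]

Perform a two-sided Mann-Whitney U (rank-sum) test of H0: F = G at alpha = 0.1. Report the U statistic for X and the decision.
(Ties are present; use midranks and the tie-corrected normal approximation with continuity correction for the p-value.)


Step 1: Combine and sort all 10 observations; assign midranks.
sorted (value, group): (10,X), (14,X), (21,X), (22,Y), (24,Y), (25,X), (26,X), (26,Y), (27,Y), (28,Y)
ranks: 10->1, 14->2, 21->3, 22->4, 24->5, 25->6, 26->7.5, 26->7.5, 27->9, 28->10
Step 2: Rank sum for X: R1 = 1 + 2 + 3 + 6 + 7.5 = 19.5.
Step 3: U_X = R1 - n1(n1+1)/2 = 19.5 - 5*6/2 = 19.5 - 15 = 4.5.
       U_Y = n1*n2 - U_X = 25 - 4.5 = 20.5.
Step 4: Ties are present, so use the tie-corrected normal approximation (with continuity correction) for the p-value.
Step 5: p-value = 0.116074; compare to alpha = 0.1. fail to reject H0.

U_X = 4.5, p = 0.116074, fail to reject H0 at alpha = 0.1.


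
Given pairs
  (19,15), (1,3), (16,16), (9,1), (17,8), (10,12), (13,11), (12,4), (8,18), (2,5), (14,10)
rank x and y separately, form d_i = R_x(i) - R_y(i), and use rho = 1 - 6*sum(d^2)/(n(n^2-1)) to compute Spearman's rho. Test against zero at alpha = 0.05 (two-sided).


Step 1: Rank x and y separately (midranks; no ties here).
rank(x): 19->11, 1->1, 16->9, 9->4, 17->10, 10->5, 13->7, 12->6, 8->3, 2->2, 14->8
rank(y): 15->9, 3->2, 16->10, 1->1, 8->5, 12->8, 11->7, 4->3, 18->11, 5->4, 10->6
Step 2: d_i = R_x(i) - R_y(i); compute d_i^2.
  (11-9)^2=4, (1-2)^2=1, (9-10)^2=1, (4-1)^2=9, (10-5)^2=25, (5-8)^2=9, (7-7)^2=0, (6-3)^2=9, (3-11)^2=64, (2-4)^2=4, (8-6)^2=4
sum(d^2) = 130.
Step 3: rho = 1 - 6*130 / (11*(11^2 - 1)) = 1 - 780/1320 = 0.409091.
Step 4: Under H0, t = rho * sqrt((n-2)/(1-rho^2)) = 1.3450 ~ t(9).
Step 5: Two-sided p-value from the t-distribution with 9 df = 0.211545.
Step 6: alpha = 0.05. fail to reject H0.

rho = 0.4091, p = 0.211545, fail to reject H0 at alpha = 0.05.


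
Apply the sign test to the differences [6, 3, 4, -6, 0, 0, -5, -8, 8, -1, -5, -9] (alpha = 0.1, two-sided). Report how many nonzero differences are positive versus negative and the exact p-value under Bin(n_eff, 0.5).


Step 1: Discard zero differences. Original n = 12; n_eff = number of nonzero differences = 10.
Nonzero differences (with sign): +6, +3, +4, -6, -5, -8, +8, -1, -5, -9
Step 2: Count signs: positive = 4, negative = 6.
Step 3: Under H0: P(positive) = 0.5, so the number of positives S ~ Bin(10, 0.5).
Step 4: Two-sided exact p-value = sum of Bin(10,0.5) probabilities at or below the observed probability = 0.753906.
Step 5: alpha = 0.1. fail to reject H0.

n_eff = 10, pos = 4, neg = 6, p = 0.753906, fail to reject H0.


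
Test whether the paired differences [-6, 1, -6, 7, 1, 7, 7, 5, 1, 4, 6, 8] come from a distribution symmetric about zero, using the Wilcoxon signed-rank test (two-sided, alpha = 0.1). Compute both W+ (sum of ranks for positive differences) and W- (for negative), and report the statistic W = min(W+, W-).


Step 1: Drop any zero differences (none here) and take |d_i|.
|d| = [6, 1, 6, 7, 1, 7, 7, 5, 1, 4, 6, 8]
Step 2: Midrank |d_i| (ties get averaged ranks).
ranks: |6|->7, |1|->2, |6|->7, |7|->10, |1|->2, |7|->10, |7|->10, |5|->5, |1|->2, |4|->4, |6|->7, |8|->12
Step 3: Attach original signs; sum ranks with positive sign and with negative sign.
W+ = 2 + 10 + 2 + 10 + 10 + 5 + 2 + 4 + 7 + 12 = 64
W- = 7 + 7 = 14
(Check: W+ + W- = 78 should equal n(n+1)/2 = 78.)
Step 4: Test statistic W = min(W+, W-) = 14.
Step 5: Ties in |d|, so use the tie-corrected normal approximation.
        E[W] = n(n+1)/4 = 12*13/4 = 39.
        Tie groups: |d|=1 (t=3), |d|=6 (t=3), |d|=7 (t=3); sum(t^3 - t) = 72.
        Var[W] = n(n+1)(2n+1)/24 - sum(t^3-t)/48 = 3900/24 - 72/48 = 161.
        z = (W - E[W]) / sqrt(Var[W]) = (14 - 39) / 12.6886 = -1.9703.
        Two-sided p = 2*Phi(z) = 0.048807.
Step 6: alpha = 0.1. reject H0.

W+ = 64, W- = 14, W = min = 14, p = 0.048807, reject H0.


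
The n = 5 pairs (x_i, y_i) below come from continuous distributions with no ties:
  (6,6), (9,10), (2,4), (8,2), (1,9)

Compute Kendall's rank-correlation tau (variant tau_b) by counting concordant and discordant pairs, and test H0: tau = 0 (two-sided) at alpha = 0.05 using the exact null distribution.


Step 1: Enumerate the 10 unordered pairs (i,j) with i<j and classify each by sign(x_j-x_i) * sign(y_j-y_i).
  (1,2):dx=+3,dy=+4->C; (1,3):dx=-4,dy=-2->C; (1,4):dx=+2,dy=-4->D; (1,5):dx=-5,dy=+3->D
  (2,3):dx=-7,dy=-6->C; (2,4):dx=-1,dy=-8->C; (2,5):dx=-8,dy=-1->C; (3,4):dx=+6,dy=-2->D
  (3,5):dx=-1,dy=+5->D; (4,5):dx=-7,dy=+7->D
Step 2: C = 5, D = 5, total pairs = 10.
Step 3: tau = (C - D)/(n(n-1)/2) = (5 - 5)/10 = 0.000000.
Step 4: Exact two-sided p-value (enumerate n! = 120 permutations of y under H0): p = 1.000000.
Step 5: alpha = 0.05. fail to reject H0.

tau_b = 0.0000 (C=5, D=5), p = 1.000000, fail to reject H0.


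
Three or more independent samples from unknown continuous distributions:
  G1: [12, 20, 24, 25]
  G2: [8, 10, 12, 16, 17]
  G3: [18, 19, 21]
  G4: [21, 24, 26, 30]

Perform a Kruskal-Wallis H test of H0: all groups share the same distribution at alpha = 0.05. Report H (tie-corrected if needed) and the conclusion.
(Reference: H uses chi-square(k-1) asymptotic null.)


Step 1: Combine all N = 16 observations and assign midranks.
sorted (value, group, rank): (8,G2,1), (10,G2,2), (12,G1,3.5), (12,G2,3.5), (16,G2,5), (17,G2,6), (18,G3,7), (19,G3,8), (20,G1,9), (21,G3,10.5), (21,G4,10.5), (24,G1,12.5), (24,G4,12.5), (25,G1,14), (26,G4,15), (30,G4,16)
Step 2: Sum ranks within each group.
R_1 = 39 (n_1 = 4)
R_2 = 17.5 (n_2 = 5)
R_3 = 25.5 (n_3 = 3)
R_4 = 54 (n_4 = 4)
Step 3: H = 12/(N(N+1)) * sum(R_i^2/n_i) - 3(N+1)
     = 12/(16*17) * (39^2/4 + 17.5^2/5 + 25.5^2/3 + 54^2/4) - 3*17
     = 0.044118 * 1387.25 - 51
     = 10.202206.
Step 4: Ties present; correction factor C = 1 - 18/(16^3 - 16) = 0.995588. Corrected H = 10.202206 / 0.995588 = 10.247415.
Step 5: Under H0, H ~ chi^2(3); p-value = 0.016576.
Step 6: alpha = 0.05. reject H0.

H = 10.2474, df = 3, p = 0.016576, reject H0.


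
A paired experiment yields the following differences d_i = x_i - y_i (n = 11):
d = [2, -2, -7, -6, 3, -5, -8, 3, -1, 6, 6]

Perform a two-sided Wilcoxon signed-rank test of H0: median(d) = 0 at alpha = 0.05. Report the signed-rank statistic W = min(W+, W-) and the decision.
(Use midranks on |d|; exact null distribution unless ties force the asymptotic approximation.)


Step 1: Drop any zero differences (none here) and take |d_i|.
|d| = [2, 2, 7, 6, 3, 5, 8, 3, 1, 6, 6]
Step 2: Midrank |d_i| (ties get averaged ranks).
ranks: |2|->2.5, |2|->2.5, |7|->10, |6|->8, |3|->4.5, |5|->6, |8|->11, |3|->4.5, |1|->1, |6|->8, |6|->8
Step 3: Attach original signs; sum ranks with positive sign and with negative sign.
W+ = 2.5 + 4.5 + 4.5 + 8 + 8 = 27.5
W- = 2.5 + 10 + 8 + 6 + 11 + 1 = 38.5
(Check: W+ + W- = 66 should equal n(n+1)/2 = 66.)
Step 4: Test statistic W = min(W+, W-) = 27.5.
Step 5: Ties in |d|, so use the tie-corrected normal approximation.
        E[W] = n(n+1)/4 = 11*12/4 = 33.
        Tie groups: |d|=2 (t=2), |d|=3 (t=2), |d|=6 (t=3); sum(t^3 - t) = 36.
        Var[W] = n(n+1)(2n+1)/24 - sum(t^3-t)/48 = 3036/24 - 36/48 = 125.75.
        z = (W - E[W]) / sqrt(Var[W]) = (27.5 - 33) / 11.2138 = -0.4905.
        Two-sided p = 2*Phi(z) = 0.623804.
Step 6: alpha = 0.05. fail to reject H0.

W+ = 27.5, W- = 38.5, W = min = 27.5, p = 0.623804, fail to reject H0.


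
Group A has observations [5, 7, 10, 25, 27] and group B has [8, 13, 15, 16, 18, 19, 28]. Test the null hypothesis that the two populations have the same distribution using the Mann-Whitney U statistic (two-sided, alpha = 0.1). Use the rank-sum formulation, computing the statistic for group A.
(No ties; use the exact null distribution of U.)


Step 1: Combine and sort all 12 observations; assign midranks.
sorted (value, group): (5,X), (7,X), (8,Y), (10,X), (13,Y), (15,Y), (16,Y), (18,Y), (19,Y), (25,X), (27,X), (28,Y)
ranks: 5->1, 7->2, 8->3, 10->4, 13->5, 15->6, 16->7, 18->8, 19->9, 25->10, 27->11, 28->12
Step 2: Rank sum for X: R1 = 1 + 2 + 4 + 10 + 11 = 28.
Step 3: U_X = R1 - n1(n1+1)/2 = 28 - 5*6/2 = 28 - 15 = 13.
       U_Y = n1*n2 - U_X = 35 - 13 = 22.
Step 4: No ties, so the exact null distribution of U (based on enumerating the C(12,5) = 792 equally likely rank assignments) gives the two-sided p-value.
Step 5: p-value = 0.530303; compare to alpha = 0.1. fail to reject H0.

U_X = 13, p = 0.530303, fail to reject H0 at alpha = 0.1.


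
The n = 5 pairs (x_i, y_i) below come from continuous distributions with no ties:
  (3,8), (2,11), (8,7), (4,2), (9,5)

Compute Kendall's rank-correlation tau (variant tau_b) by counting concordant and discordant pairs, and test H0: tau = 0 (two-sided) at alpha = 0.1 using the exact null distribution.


Step 1: Enumerate the 10 unordered pairs (i,j) with i<j and classify each by sign(x_j-x_i) * sign(y_j-y_i).
  (1,2):dx=-1,dy=+3->D; (1,3):dx=+5,dy=-1->D; (1,4):dx=+1,dy=-6->D; (1,5):dx=+6,dy=-3->D
  (2,3):dx=+6,dy=-4->D; (2,4):dx=+2,dy=-9->D; (2,5):dx=+7,dy=-6->D; (3,4):dx=-4,dy=-5->C
  (3,5):dx=+1,dy=-2->D; (4,5):dx=+5,dy=+3->C
Step 2: C = 2, D = 8, total pairs = 10.
Step 3: tau = (C - D)/(n(n-1)/2) = (2 - 8)/10 = -0.600000.
Step 4: Exact two-sided p-value (enumerate n! = 120 permutations of y under H0): p = 0.233333.
Step 5: alpha = 0.1. fail to reject H0.

tau_b = -0.6000 (C=2, D=8), p = 0.233333, fail to reject H0.


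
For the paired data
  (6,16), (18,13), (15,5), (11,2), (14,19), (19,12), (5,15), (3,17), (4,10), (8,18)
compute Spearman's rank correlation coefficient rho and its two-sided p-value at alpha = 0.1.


Step 1: Rank x and y separately (midranks; no ties here).
rank(x): 6->4, 18->9, 15->8, 11->6, 14->7, 19->10, 5->3, 3->1, 4->2, 8->5
rank(y): 16->7, 13->5, 5->2, 2->1, 19->10, 12->4, 15->6, 17->8, 10->3, 18->9
Step 2: d_i = R_x(i) - R_y(i); compute d_i^2.
  (4-7)^2=9, (9-5)^2=16, (8-2)^2=36, (6-1)^2=25, (7-10)^2=9, (10-4)^2=36, (3-6)^2=9, (1-8)^2=49, (2-3)^2=1, (5-9)^2=16
sum(d^2) = 206.
Step 3: rho = 1 - 6*206 / (10*(10^2 - 1)) = 1 - 1236/990 = -0.248485.
Step 4: Under H0, t = rho * sqrt((n-2)/(1-rho^2)) = -0.7256 ~ t(8).
Step 5: Two-sided p-value from the t-distribution with 8 df = 0.488776.
Step 6: alpha = 0.1. fail to reject H0.

rho = -0.2485, p = 0.488776, fail to reject H0 at alpha = 0.1.


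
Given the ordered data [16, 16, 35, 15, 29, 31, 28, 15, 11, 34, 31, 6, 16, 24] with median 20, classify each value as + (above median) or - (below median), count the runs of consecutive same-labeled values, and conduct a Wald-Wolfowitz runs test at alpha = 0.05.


Step 1: Compute median = 20; label A = above, B = below.
Labels in order: BBABAAABBAABBA  (n_A = 7, n_B = 7)
Step 2: Count runs R = 8.
Step 3: Under H0 (random ordering), E[R] = 2*n_A*n_B/(n_A+n_B) + 1 = 2*7*7/14 + 1 = 8.0000.
        Var[R] = 2*n_A*n_B*(2*n_A*n_B - n_A - n_B) / ((n_A+n_B)^2 * (n_A+n_B-1)) = 8232/2548 = 3.2308.
        SD[R] = 1.7974.
Step 4: R = E[R], so z = 0 with no continuity correction.
Step 5: Two-sided p-value via normal approximation = 2*(1 - Phi(|z|)) = 1.000000.
Step 6: alpha = 0.05. fail to reject H0.

R = 8, z = 0.0000, p = 1.000000, fail to reject H0.


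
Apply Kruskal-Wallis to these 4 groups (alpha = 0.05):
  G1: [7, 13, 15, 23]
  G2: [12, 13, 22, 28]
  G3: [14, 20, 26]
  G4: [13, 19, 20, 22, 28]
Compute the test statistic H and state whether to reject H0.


Step 1: Combine all N = 16 observations and assign midranks.
sorted (value, group, rank): (7,G1,1), (12,G2,2), (13,G1,4), (13,G2,4), (13,G4,4), (14,G3,6), (15,G1,7), (19,G4,8), (20,G3,9.5), (20,G4,9.5), (22,G2,11.5), (22,G4,11.5), (23,G1,13), (26,G3,14), (28,G2,15.5), (28,G4,15.5)
Step 2: Sum ranks within each group.
R_1 = 25 (n_1 = 4)
R_2 = 33 (n_2 = 4)
R_3 = 29.5 (n_3 = 3)
R_4 = 48.5 (n_4 = 5)
Step 3: H = 12/(N(N+1)) * sum(R_i^2/n_i) - 3(N+1)
     = 12/(16*17) * (25^2/4 + 33^2/4 + 29.5^2/3 + 48.5^2/5) - 3*17
     = 0.044118 * 1189.03 - 51
     = 1.457353.
Step 4: Ties present; correction factor C = 1 - 42/(16^3 - 16) = 0.989706. Corrected H = 1.457353 / 0.989706 = 1.472511.
Step 5: Under H0, H ~ chi^2(3); p-value = 0.688629.
Step 6: alpha = 0.05. fail to reject H0.

H = 1.4725, df = 3, p = 0.688629, fail to reject H0.


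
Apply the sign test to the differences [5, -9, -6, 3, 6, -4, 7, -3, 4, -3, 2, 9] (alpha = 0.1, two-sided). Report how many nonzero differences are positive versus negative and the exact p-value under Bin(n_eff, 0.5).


Step 1: Discard zero differences. Original n = 12; n_eff = number of nonzero differences = 12.
Nonzero differences (with sign): +5, -9, -6, +3, +6, -4, +7, -3, +4, -3, +2, +9
Step 2: Count signs: positive = 7, negative = 5.
Step 3: Under H0: P(positive) = 0.5, so the number of positives S ~ Bin(12, 0.5).
Step 4: Two-sided exact p-value = sum of Bin(12,0.5) probabilities at or below the observed probability = 0.774414.
Step 5: alpha = 0.1. fail to reject H0.

n_eff = 12, pos = 7, neg = 5, p = 0.774414, fail to reject H0.


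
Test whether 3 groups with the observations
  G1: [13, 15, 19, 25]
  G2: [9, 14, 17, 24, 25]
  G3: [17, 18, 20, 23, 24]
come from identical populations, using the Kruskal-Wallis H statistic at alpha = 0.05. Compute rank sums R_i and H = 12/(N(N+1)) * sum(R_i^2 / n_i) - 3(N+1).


Step 1: Combine all N = 14 observations and assign midranks.
sorted (value, group, rank): (9,G2,1), (13,G1,2), (14,G2,3), (15,G1,4), (17,G2,5.5), (17,G3,5.5), (18,G3,7), (19,G1,8), (20,G3,9), (23,G3,10), (24,G2,11.5), (24,G3,11.5), (25,G1,13.5), (25,G2,13.5)
Step 2: Sum ranks within each group.
R_1 = 27.5 (n_1 = 4)
R_2 = 34.5 (n_2 = 5)
R_3 = 43 (n_3 = 5)
Step 3: H = 12/(N(N+1)) * sum(R_i^2/n_i) - 3(N+1)
     = 12/(14*15) * (27.5^2/4 + 34.5^2/5 + 43^2/5) - 3*15
     = 0.057143 * 796.913 - 45
     = 0.537857.
Step 4: Ties present; correction factor C = 1 - 18/(14^3 - 14) = 0.993407. Corrected H = 0.537857 / 0.993407 = 0.541427.
Step 5: Under H0, H ~ chi^2(2); p-value = 0.762835.
Step 6: alpha = 0.05. fail to reject H0.

H = 0.5414, df = 2, p = 0.762835, fail to reject H0.


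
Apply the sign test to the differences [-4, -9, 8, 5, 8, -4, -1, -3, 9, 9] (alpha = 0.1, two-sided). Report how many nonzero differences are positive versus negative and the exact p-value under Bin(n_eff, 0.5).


Step 1: Discard zero differences. Original n = 10; n_eff = number of nonzero differences = 10.
Nonzero differences (with sign): -4, -9, +8, +5, +8, -4, -1, -3, +9, +9
Step 2: Count signs: positive = 5, negative = 5.
Step 3: Under H0: P(positive) = 0.5, so the number of positives S ~ Bin(10, 0.5).
Step 4: Two-sided exact p-value = sum of Bin(10,0.5) probabilities at or below the observed probability = 1.000000.
Step 5: alpha = 0.1. fail to reject H0.

n_eff = 10, pos = 5, neg = 5, p = 1.000000, fail to reject H0.


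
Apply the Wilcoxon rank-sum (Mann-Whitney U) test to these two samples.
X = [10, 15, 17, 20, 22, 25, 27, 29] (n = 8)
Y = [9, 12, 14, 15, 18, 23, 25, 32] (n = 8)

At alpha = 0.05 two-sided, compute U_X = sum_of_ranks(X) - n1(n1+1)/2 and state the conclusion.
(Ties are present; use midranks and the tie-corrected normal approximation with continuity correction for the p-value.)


Step 1: Combine and sort all 16 observations; assign midranks.
sorted (value, group): (9,Y), (10,X), (12,Y), (14,Y), (15,X), (15,Y), (17,X), (18,Y), (20,X), (22,X), (23,Y), (25,X), (25,Y), (27,X), (29,X), (32,Y)
ranks: 9->1, 10->2, 12->3, 14->4, 15->5.5, 15->5.5, 17->7, 18->8, 20->9, 22->10, 23->11, 25->12.5, 25->12.5, 27->14, 29->15, 32->16
Step 2: Rank sum for X: R1 = 2 + 5.5 + 7 + 9 + 10 + 12.5 + 14 + 15 = 75.
Step 3: U_X = R1 - n1(n1+1)/2 = 75 - 8*9/2 = 75 - 36 = 39.
       U_Y = n1*n2 - U_X = 64 - 39 = 25.
Step 4: Ties are present, so use the tie-corrected normal approximation (with continuity correction) for the p-value.
Step 5: p-value = 0.494201; compare to alpha = 0.05. fail to reject H0.

U_X = 39, p = 0.494201, fail to reject H0 at alpha = 0.05.


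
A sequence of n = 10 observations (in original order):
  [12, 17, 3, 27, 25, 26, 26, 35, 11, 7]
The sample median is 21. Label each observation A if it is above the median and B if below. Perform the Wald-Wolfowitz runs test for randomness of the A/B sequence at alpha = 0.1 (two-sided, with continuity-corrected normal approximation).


Step 1: Compute median = 21; label A = above, B = below.
Labels in order: BBBAAAAABB  (n_A = 5, n_B = 5)
Step 2: Count runs R = 3.
Step 3: Under H0 (random ordering), E[R] = 2*n_A*n_B/(n_A+n_B) + 1 = 2*5*5/10 + 1 = 6.0000.
        Var[R] = 2*n_A*n_B*(2*n_A*n_B - n_A - n_B) / ((n_A+n_B)^2 * (n_A+n_B-1)) = 2000/900 = 2.2222.
        SD[R] = 1.4907.
Step 4: Continuity-corrected z = (R + 0.5 - E[R]) / SD[R] = (3 + 0.5 - 6.0000) / 1.4907 = -1.6771.
Step 5: Two-sided p-value via normal approximation = 2*(1 - Phi(|z|)) = 0.093533.
Step 6: alpha = 0.1. reject H0.

R = 3, z = -1.6771, p = 0.093533, reject H0.


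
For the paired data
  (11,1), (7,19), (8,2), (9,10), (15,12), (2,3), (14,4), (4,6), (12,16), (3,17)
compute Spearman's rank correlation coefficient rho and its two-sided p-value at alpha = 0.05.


Step 1: Rank x and y separately (midranks; no ties here).
rank(x): 11->7, 7->4, 8->5, 9->6, 15->10, 2->1, 14->9, 4->3, 12->8, 3->2
rank(y): 1->1, 19->10, 2->2, 10->6, 12->7, 3->3, 4->4, 6->5, 16->8, 17->9
Step 2: d_i = R_x(i) - R_y(i); compute d_i^2.
  (7-1)^2=36, (4-10)^2=36, (5-2)^2=9, (6-6)^2=0, (10-7)^2=9, (1-3)^2=4, (9-4)^2=25, (3-5)^2=4, (8-8)^2=0, (2-9)^2=49
sum(d^2) = 172.
Step 3: rho = 1 - 6*172 / (10*(10^2 - 1)) = 1 - 1032/990 = -0.042424.
Step 4: Under H0, t = rho * sqrt((n-2)/(1-rho^2)) = -0.1201 ~ t(8).
Step 5: Two-sided p-value from the t-distribution with 8 df = 0.907364.
Step 6: alpha = 0.05. fail to reject H0.

rho = -0.0424, p = 0.907364, fail to reject H0 at alpha = 0.05.


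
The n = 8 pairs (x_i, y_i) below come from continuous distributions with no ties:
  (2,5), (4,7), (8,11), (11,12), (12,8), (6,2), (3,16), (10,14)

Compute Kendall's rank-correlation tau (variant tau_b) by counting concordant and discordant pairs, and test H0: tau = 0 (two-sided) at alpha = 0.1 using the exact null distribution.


Step 1: Enumerate the 28 unordered pairs (i,j) with i<j and classify each by sign(x_j-x_i) * sign(y_j-y_i).
  (1,2):dx=+2,dy=+2->C; (1,3):dx=+6,dy=+6->C; (1,4):dx=+9,dy=+7->C; (1,5):dx=+10,dy=+3->C
  (1,6):dx=+4,dy=-3->D; (1,7):dx=+1,dy=+11->C; (1,8):dx=+8,dy=+9->C; (2,3):dx=+4,dy=+4->C
  (2,4):dx=+7,dy=+5->C; (2,5):dx=+8,dy=+1->C; (2,6):dx=+2,dy=-5->D; (2,7):dx=-1,dy=+9->D
  (2,8):dx=+6,dy=+7->C; (3,4):dx=+3,dy=+1->C; (3,5):dx=+4,dy=-3->D; (3,6):dx=-2,dy=-9->C
  (3,7):dx=-5,dy=+5->D; (3,8):dx=+2,dy=+3->C; (4,5):dx=+1,dy=-4->D; (4,6):dx=-5,dy=-10->C
  (4,7):dx=-8,dy=+4->D; (4,8):dx=-1,dy=+2->D; (5,6):dx=-6,dy=-6->C; (5,7):dx=-9,dy=+8->D
  (5,8):dx=-2,dy=+6->D; (6,7):dx=-3,dy=+14->D; (6,8):dx=+4,dy=+12->C; (7,8):dx=+7,dy=-2->D
Step 2: C = 16, D = 12, total pairs = 28.
Step 3: tau = (C - D)/(n(n-1)/2) = (16 - 12)/28 = 0.142857.
Step 4: Exact two-sided p-value (enumerate n! = 40320 permutations of y under H0): p = 0.719544.
Step 5: alpha = 0.1. fail to reject H0.

tau_b = 0.1429 (C=16, D=12), p = 0.719544, fail to reject H0.


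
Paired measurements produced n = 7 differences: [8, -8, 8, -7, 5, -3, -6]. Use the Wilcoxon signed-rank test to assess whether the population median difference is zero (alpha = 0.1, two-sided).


Step 1: Drop any zero differences (none here) and take |d_i|.
|d| = [8, 8, 8, 7, 5, 3, 6]
Step 2: Midrank |d_i| (ties get averaged ranks).
ranks: |8|->6, |8|->6, |8|->6, |7|->4, |5|->2, |3|->1, |6|->3
Step 3: Attach original signs; sum ranks with positive sign and with negative sign.
W+ = 6 + 6 + 2 = 14
W- = 6 + 4 + 1 + 3 = 14
(Check: W+ + W- = 28 should equal n(n+1)/2 = 28.)
Step 4: Test statistic W = min(W+, W-) = 14.
Step 5: Ties in |d|, so use the tie-corrected normal approximation.
        E[W] = n(n+1)/4 = 7*8/4 = 14.
        Tie groups: |d|=8 (t=3); sum(t^3 - t) = 24.
        Var[W] = n(n+1)(2n+1)/24 - sum(t^3-t)/48 = 840/24 - 24/48 = 34.5.
        z = (W - E[W]) / sqrt(Var[W]) = (14 - 14) / 5.8737 = 0.0000.
        Two-sided p = 2*Phi(z) = 1.000000.
Step 6: alpha = 0.1. fail to reject H0.

W+ = 14, W- = 14, W = min = 14, p = 1.000000, fail to reject H0.


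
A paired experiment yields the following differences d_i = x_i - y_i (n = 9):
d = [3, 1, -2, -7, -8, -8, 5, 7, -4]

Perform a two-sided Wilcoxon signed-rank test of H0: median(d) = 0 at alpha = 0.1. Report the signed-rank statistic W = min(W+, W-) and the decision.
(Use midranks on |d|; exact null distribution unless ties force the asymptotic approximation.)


Step 1: Drop any zero differences (none here) and take |d_i|.
|d| = [3, 1, 2, 7, 8, 8, 5, 7, 4]
Step 2: Midrank |d_i| (ties get averaged ranks).
ranks: |3|->3, |1|->1, |2|->2, |7|->6.5, |8|->8.5, |8|->8.5, |5|->5, |7|->6.5, |4|->4
Step 3: Attach original signs; sum ranks with positive sign and with negative sign.
W+ = 3 + 1 + 5 + 6.5 = 15.5
W- = 2 + 6.5 + 8.5 + 8.5 + 4 = 29.5
(Check: W+ + W- = 45 should equal n(n+1)/2 = 45.)
Step 4: Test statistic W = min(W+, W-) = 15.5.
Step 5: Ties in |d|, so use the tie-corrected normal approximation.
        E[W] = n(n+1)/4 = 9*10/4 = 22.5.
        Tie groups: |d|=7 (t=2), |d|=8 (t=2); sum(t^3 - t) = 12.
        Var[W] = n(n+1)(2n+1)/24 - sum(t^3-t)/48 = 1710/24 - 12/48 = 71.
        z = (W - E[W]) / sqrt(Var[W]) = (15.5 - 22.5) / 8.4261 = -0.8307.
        Two-sided p = 2*Phi(z) = 0.406116.
Step 6: alpha = 0.1. fail to reject H0.

W+ = 15.5, W- = 29.5, W = min = 15.5, p = 0.406116, fail to reject H0.


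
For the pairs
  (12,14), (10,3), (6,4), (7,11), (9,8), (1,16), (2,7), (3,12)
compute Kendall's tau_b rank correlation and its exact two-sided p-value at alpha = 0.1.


Step 1: Enumerate the 28 unordered pairs (i,j) with i<j and classify each by sign(x_j-x_i) * sign(y_j-y_i).
  (1,2):dx=-2,dy=-11->C; (1,3):dx=-6,dy=-10->C; (1,4):dx=-5,dy=-3->C; (1,5):dx=-3,dy=-6->C
  (1,6):dx=-11,dy=+2->D; (1,7):dx=-10,dy=-7->C; (1,8):dx=-9,dy=-2->C; (2,3):dx=-4,dy=+1->D
  (2,4):dx=-3,dy=+8->D; (2,5):dx=-1,dy=+5->D; (2,6):dx=-9,dy=+13->D; (2,7):dx=-8,dy=+4->D
  (2,8):dx=-7,dy=+9->D; (3,4):dx=+1,dy=+7->C; (3,5):dx=+3,dy=+4->C; (3,6):dx=-5,dy=+12->D
  (3,7):dx=-4,dy=+3->D; (3,8):dx=-3,dy=+8->D; (4,5):dx=+2,dy=-3->D; (4,6):dx=-6,dy=+5->D
  (4,7):dx=-5,dy=-4->C; (4,8):dx=-4,dy=+1->D; (5,6):dx=-8,dy=+8->D; (5,7):dx=-7,dy=-1->C
  (5,8):dx=-6,dy=+4->D; (6,7):dx=+1,dy=-9->D; (6,8):dx=+2,dy=-4->D; (7,8):dx=+1,dy=+5->C
Step 2: C = 11, D = 17, total pairs = 28.
Step 3: tau = (C - D)/(n(n-1)/2) = (11 - 17)/28 = -0.214286.
Step 4: Exact two-sided p-value (enumerate n! = 40320 permutations of y under H0): p = 0.548413.
Step 5: alpha = 0.1. fail to reject H0.

tau_b = -0.2143 (C=11, D=17), p = 0.548413, fail to reject H0.


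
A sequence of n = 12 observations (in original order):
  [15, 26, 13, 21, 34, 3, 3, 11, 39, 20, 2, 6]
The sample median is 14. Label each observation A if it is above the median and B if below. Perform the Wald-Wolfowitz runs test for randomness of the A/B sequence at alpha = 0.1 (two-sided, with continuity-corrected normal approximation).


Step 1: Compute median = 14; label A = above, B = below.
Labels in order: AABAABBBAABB  (n_A = 6, n_B = 6)
Step 2: Count runs R = 6.
Step 3: Under H0 (random ordering), E[R] = 2*n_A*n_B/(n_A+n_B) + 1 = 2*6*6/12 + 1 = 7.0000.
        Var[R] = 2*n_A*n_B*(2*n_A*n_B - n_A - n_B) / ((n_A+n_B)^2 * (n_A+n_B-1)) = 4320/1584 = 2.7273.
        SD[R] = 1.6514.
Step 4: Continuity-corrected z = (R + 0.5 - E[R]) / SD[R] = (6 + 0.5 - 7.0000) / 1.6514 = -0.3028.
Step 5: Two-sided p-value via normal approximation = 2*(1 - Phi(|z|)) = 0.762069.
Step 6: alpha = 0.1. fail to reject H0.

R = 6, z = -0.3028, p = 0.762069, fail to reject H0.
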